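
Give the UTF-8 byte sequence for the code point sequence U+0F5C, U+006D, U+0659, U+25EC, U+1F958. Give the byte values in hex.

E0 BD 9C 6D D9 99 E2 97 AC F0 9F A5 98

U+0F5C: 3-byte form → E0 BD 9C.
U+006D: 1-byte form → 6D.
U+0659: 2-byte form → D9 99.
U+25EC: 3-byte form → E2 97 AC.
U+1F958: 4-byte form → F0 9F A5 98.
Concatenated (13 bytes): E0 BD 9C 6D D9 99 E2 97 AC F0 9F A5 98.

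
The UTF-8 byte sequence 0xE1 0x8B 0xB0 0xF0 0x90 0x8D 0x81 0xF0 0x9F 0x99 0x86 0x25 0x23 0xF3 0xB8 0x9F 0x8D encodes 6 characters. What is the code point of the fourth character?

U+0025

Offset 0: leading byte 0xE1 = 11100001 → 3-byte char #1 = E1 8B B0.
Offset 3: leading byte 0xF0 = 11110000 → 4-byte char #2 = F0 90 8D 81.
Offset 7: leading byte 0xF0 = 11110000 → 4-byte char #3 = F0 9F 99 86.
Offset 11: leading byte 0x25 = 00100101 → 1-byte char #4 = 25.
Leading byte 0x25 = 00100101 matches 0xxxxxxx → 1-byte sequence.
Byte 1: 0x25 = 00100101, payload 0100101 (7 bits).
Concatenate: 0100101 = 0x25 (7 bits → U+0025).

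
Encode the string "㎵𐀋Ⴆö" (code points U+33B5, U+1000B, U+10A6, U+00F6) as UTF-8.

E3 8E B5 F0 90 80 8B E1 82 A6 C3 B6

U+33B5: 3-byte form → E3 8E B5.
U+1000B: 4-byte form → F0 90 80 8B.
U+10A6: 3-byte form → E1 82 A6.
U+00F6: 2-byte form → C3 B6.
Concatenated (12 bytes): E3 8E B5 F0 90 80 8B E1 82 A6 C3 B6.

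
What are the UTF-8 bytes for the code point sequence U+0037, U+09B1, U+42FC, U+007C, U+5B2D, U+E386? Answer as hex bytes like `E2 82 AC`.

U+0037: 1-byte form → 37.
U+09B1: 3-byte form → E0 A6 B1.
U+42FC: 3-byte form → E4 8B BC.
U+007C: 1-byte form → 7C.
U+5B2D: 3-byte form → E5 AC AD.
U+E386: 3-byte form → EE 8E 86.
Concatenated (14 bytes): 37 E0 A6 B1 E4 8B BC 7C E5 AC AD EE 8E 86.

37 E0 A6 B1 E4 8B BC 7C E5 AC AD EE 8E 86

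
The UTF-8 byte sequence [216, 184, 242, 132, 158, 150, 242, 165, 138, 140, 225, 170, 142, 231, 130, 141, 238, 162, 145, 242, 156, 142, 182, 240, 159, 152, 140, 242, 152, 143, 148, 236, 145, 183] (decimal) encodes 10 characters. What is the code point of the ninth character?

U+983D4

Offset 0: leading byte 0xD8 = 11011000 → 2-byte char #1 = D8 B8.
Offset 2: leading byte 0xF2 = 11110010 → 4-byte char #2 = F2 84 9E 96.
Offset 6: leading byte 0xF2 = 11110010 → 4-byte char #3 = F2 A5 8A 8C.
Offset 10: leading byte 0xE1 = 11100001 → 3-byte char #4 = E1 AA 8E.
Offset 13: leading byte 0xE7 = 11100111 → 3-byte char #5 = E7 82 8D.
Offset 16: leading byte 0xEE = 11101110 → 3-byte char #6 = EE A2 91.
Offset 19: leading byte 0xF2 = 11110010 → 4-byte char #7 = F2 9C 8E B6.
Offset 23: leading byte 0xF0 = 11110000 → 4-byte char #8 = F0 9F 98 8C.
Offset 27: leading byte 0xF2 = 11110010 → 4-byte char #9 = F2 98 8F 94.
Leading byte 0xF2 = 11110010 matches 11110xxx → 4-byte sequence.
Byte 1: 0xF2 = 11110010, payload 010 (3 bits).
Byte 2: 0x98 = 10011000 (10xxxxxx ✓), payload 011000.
Byte 3: 0x8F = 10001111 (10xxxxxx ✓), payload 001111.
Byte 4: 0x94 = 10010100 (10xxxxxx ✓), payload 010100.
Concatenate: 010011000001111010100 = 0x983D4 (21 bits → U+983D4).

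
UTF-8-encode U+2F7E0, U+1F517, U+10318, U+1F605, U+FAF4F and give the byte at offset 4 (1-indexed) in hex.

0xA0

1-indexed offset 4 is 0-indexed offset 3.
U+2F7E0 → 4-byte form F0 AF 9F A0 at offsets 0–3.
Offset 3 falls in char 1's range; it's byte 4 of F0 AF 9F A0 = 0xA0.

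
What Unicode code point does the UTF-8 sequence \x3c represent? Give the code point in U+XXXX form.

U+003C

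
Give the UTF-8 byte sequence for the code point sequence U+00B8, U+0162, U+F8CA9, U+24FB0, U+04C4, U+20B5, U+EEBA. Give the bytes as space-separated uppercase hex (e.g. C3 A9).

U+00B8: 2-byte form → C2 B8.
U+0162: 2-byte form → C5 A2.
U+F8CA9: 4-byte form → F3 B8 B2 A9.
U+24FB0: 4-byte form → F0 A4 BE B0.
U+04C4: 2-byte form → D3 84.
U+20B5: 3-byte form → E2 82 B5.
U+EEBA: 3-byte form → EE BA BA.
Concatenated (20 bytes): C2 B8 C5 A2 F3 B8 B2 A9 F0 A4 BE B0 D3 84 E2 82 B5 EE BA BA.

C2 B8 C5 A2 F3 B8 B2 A9 F0 A4 BE B0 D3 84 E2 82 B5 EE BA BA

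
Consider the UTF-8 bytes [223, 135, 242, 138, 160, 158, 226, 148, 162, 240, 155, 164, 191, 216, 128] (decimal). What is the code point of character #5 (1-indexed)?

Offset 0: leading byte 0xDF = 11011111 → 2-byte char #1 = DF 87.
Offset 2: leading byte 0xF2 = 11110010 → 4-byte char #2 = F2 8A A0 9E.
Offset 6: leading byte 0xE2 = 11100010 → 3-byte char #3 = E2 94 A2.
Offset 9: leading byte 0xF0 = 11110000 → 4-byte char #4 = F0 9B A4 BF.
Offset 13: leading byte 0xD8 = 11011000 → 2-byte char #5 = D8 80.
Leading byte 0xD8 = 11011000 matches 110xxxxx → 2-byte sequence.
Byte 1: 0xD8 = 11011000, payload 11000 (5 bits).
Byte 2: 0x80 = 10000000 (10xxxxxx ✓), payload 000000.
Concatenate: 11000000000 = 0x600 (11 bits → U+0600).

U+0600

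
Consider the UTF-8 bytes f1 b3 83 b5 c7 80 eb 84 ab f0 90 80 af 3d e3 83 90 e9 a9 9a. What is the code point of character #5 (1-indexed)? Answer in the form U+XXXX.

Offset 0: leading byte 0xF1 = 11110001 → 4-byte char #1 = F1 B3 83 B5.
Offset 4: leading byte 0xC7 = 11000111 → 2-byte char #2 = C7 80.
Offset 6: leading byte 0xEB = 11101011 → 3-byte char #3 = EB 84 AB.
Offset 9: leading byte 0xF0 = 11110000 → 4-byte char #4 = F0 90 80 AF.
Offset 13: leading byte 0x3D = 00111101 → 1-byte char #5 = 3D.
Leading byte 0x3D = 00111101 matches 0xxxxxxx → 1-byte sequence.
Byte 1: 0x3D = 00111101, payload 0111101 (7 bits).
Concatenate: 0111101 = 0x3D (7 bits → U+003D).

U+003D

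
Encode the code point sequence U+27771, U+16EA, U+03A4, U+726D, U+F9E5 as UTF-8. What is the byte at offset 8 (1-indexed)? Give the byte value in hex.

1-indexed offset 8 is 0-indexed offset 7.
U+27771 → 4-byte form F0 A7 9D B1 at offsets 0–3.
U+16EA → 3-byte form E1 9B AA at offsets 4–6.
U+03A4 → 2-byte form CE A4 at offsets 7–8.
Offset 7 falls in char 3's range; it's byte 1 of CE A4 = 0xCE.

0xCE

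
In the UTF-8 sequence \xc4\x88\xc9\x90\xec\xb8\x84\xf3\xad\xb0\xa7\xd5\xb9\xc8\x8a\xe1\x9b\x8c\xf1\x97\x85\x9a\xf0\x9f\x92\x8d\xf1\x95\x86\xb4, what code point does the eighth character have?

Offset 0: leading byte 0xC4 = 11000100 → 2-byte char #1 = C4 88.
Offset 2: leading byte 0xC9 = 11001001 → 2-byte char #2 = C9 90.
Offset 4: leading byte 0xEC = 11101100 → 3-byte char #3 = EC B8 84.
Offset 7: leading byte 0xF3 = 11110011 → 4-byte char #4 = F3 AD B0 A7.
Offset 11: leading byte 0xD5 = 11010101 → 2-byte char #5 = D5 B9.
Offset 13: leading byte 0xC8 = 11001000 → 2-byte char #6 = C8 8A.
Offset 15: leading byte 0xE1 = 11100001 → 3-byte char #7 = E1 9B 8C.
Offset 18: leading byte 0xF1 = 11110001 → 4-byte char #8 = F1 97 85 9A.
Leading byte 0xF1 = 11110001 matches 11110xxx → 4-byte sequence.
Byte 1: 0xF1 = 11110001, payload 001 (3 bits).
Byte 2: 0x97 = 10010111 (10xxxxxx ✓), payload 010111.
Byte 3: 0x85 = 10000101 (10xxxxxx ✓), payload 000101.
Byte 4: 0x9A = 10011010 (10xxxxxx ✓), payload 011010.
Concatenate: 001010111000101011010 = 0x5715A (21 bits → U+5715A).

U+5715A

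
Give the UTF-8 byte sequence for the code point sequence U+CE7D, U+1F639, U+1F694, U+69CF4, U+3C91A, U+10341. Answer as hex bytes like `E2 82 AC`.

EC B9 BD F0 9F 98 B9 F0 9F 9A 94 F1 A9 B3 B4 F0 BC A4 9A F0 90 8D 81

U+CE7D: 3-byte form → EC B9 BD.
U+1F639: 4-byte form → F0 9F 98 B9.
U+1F694: 4-byte form → F0 9F 9A 94.
U+69CF4: 4-byte form → F1 A9 B3 B4.
U+3C91A: 4-byte form → F0 BC A4 9A.
U+10341: 4-byte form → F0 90 8D 81.
Concatenated (23 bytes): EC B9 BD F0 9F 98 B9 F0 9F 9A 94 F1 A9 B3 B4 F0 BC A4 9A F0 90 8D 81.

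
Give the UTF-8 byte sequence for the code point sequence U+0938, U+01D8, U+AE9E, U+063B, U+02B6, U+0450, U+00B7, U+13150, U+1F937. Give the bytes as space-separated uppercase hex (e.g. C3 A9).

U+0938: 3-byte form → E0 A4 B8.
U+01D8: 2-byte form → C7 98.
U+AE9E: 3-byte form → EA BA 9E.
U+063B: 2-byte form → D8 BB.
U+02B6: 2-byte form → CA B6.
U+0450: 2-byte form → D1 90.
U+00B7: 2-byte form → C2 B7.
U+13150: 4-byte form → F0 93 85 90.
U+1F937: 4-byte form → F0 9F A4 B7.
Concatenated (24 bytes): E0 A4 B8 C7 98 EA BA 9E D8 BB CA B6 D1 90 C2 B7 F0 93 85 90 F0 9F A4 B7.

E0 A4 B8 C7 98 EA BA 9E D8 BB CA B6 D1 90 C2 B7 F0 93 85 90 F0 9F A4 B7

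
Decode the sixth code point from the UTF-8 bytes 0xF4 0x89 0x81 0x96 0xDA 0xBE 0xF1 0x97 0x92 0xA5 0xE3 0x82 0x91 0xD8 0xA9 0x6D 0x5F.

U+006D

Offset 0: leading byte 0xF4 = 11110100 → 4-byte char #1 = F4 89 81 96.
Offset 4: leading byte 0xDA = 11011010 → 2-byte char #2 = DA BE.
Offset 6: leading byte 0xF1 = 11110001 → 4-byte char #3 = F1 97 92 A5.
Offset 10: leading byte 0xE3 = 11100011 → 3-byte char #4 = E3 82 91.
Offset 13: leading byte 0xD8 = 11011000 → 2-byte char #5 = D8 A9.
Offset 15: leading byte 0x6D = 01101101 → 1-byte char #6 = 6D.
Leading byte 0x6D = 01101101 matches 0xxxxxxx → 1-byte sequence.
Byte 1: 0x6D = 01101101, payload 1101101 (7 bits).
Concatenate: 1101101 = 0x6D (7 bits → U+006D).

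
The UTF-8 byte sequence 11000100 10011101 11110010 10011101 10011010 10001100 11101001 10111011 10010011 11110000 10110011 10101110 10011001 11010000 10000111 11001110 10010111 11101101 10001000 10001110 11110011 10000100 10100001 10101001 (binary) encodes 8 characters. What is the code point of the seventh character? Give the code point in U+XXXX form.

U+D20E

Offset 0: leading byte 0xC4 = 11000100 → 2-byte char #1 = C4 9D.
Offset 2: leading byte 0xF2 = 11110010 → 4-byte char #2 = F2 9D 9A 8C.
Offset 6: leading byte 0xE9 = 11101001 → 3-byte char #3 = E9 BB 93.
Offset 9: leading byte 0xF0 = 11110000 → 4-byte char #4 = F0 B3 AE 99.
Offset 13: leading byte 0xD0 = 11010000 → 2-byte char #5 = D0 87.
Offset 15: leading byte 0xCE = 11001110 → 2-byte char #6 = CE 97.
Offset 17: leading byte 0xED = 11101101 → 3-byte char #7 = ED 88 8E.
Leading byte 0xED = 11101101 matches 1110xxxx → 3-byte sequence.
Byte 1: 0xED = 11101101, payload 1101 (4 bits).
Byte 2: 0x88 = 10001000 (10xxxxxx ✓), payload 001000.
Byte 3: 0x8E = 10001110 (10xxxxxx ✓), payload 001110.
Concatenate: 1101001000001110 = 0xD20E (16 bits → U+D20E).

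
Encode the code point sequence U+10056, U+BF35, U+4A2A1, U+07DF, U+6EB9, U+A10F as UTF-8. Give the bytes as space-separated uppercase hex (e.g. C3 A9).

F0 90 81 96 EB BC B5 F1 8A 8A A1 DF 9F E6 BA B9 EA 84 8F

U+10056: 4-byte form → F0 90 81 96.
U+BF35: 3-byte form → EB BC B5.
U+4A2A1: 4-byte form → F1 8A 8A A1.
U+07DF: 2-byte form → DF 9F.
U+6EB9: 3-byte form → E6 BA B9.
U+A10F: 3-byte form → EA 84 8F.
Concatenated (19 bytes): F0 90 81 96 EB BC B5 F1 8A 8A A1 DF 9F E6 BA B9 EA 84 8F.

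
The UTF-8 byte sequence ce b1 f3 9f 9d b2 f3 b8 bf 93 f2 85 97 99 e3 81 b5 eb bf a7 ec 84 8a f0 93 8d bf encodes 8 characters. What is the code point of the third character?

U+F8FD3

Offset 0: leading byte 0xCE = 11001110 → 2-byte char #1 = CE B1.
Offset 2: leading byte 0xF3 = 11110011 → 4-byte char #2 = F3 9F 9D B2.
Offset 6: leading byte 0xF3 = 11110011 → 4-byte char #3 = F3 B8 BF 93.
Leading byte 0xF3 = 11110011 matches 11110xxx → 4-byte sequence.
Byte 1: 0xF3 = 11110011, payload 011 (3 bits).
Byte 2: 0xB8 = 10111000 (10xxxxxx ✓), payload 111000.
Byte 3: 0xBF = 10111111 (10xxxxxx ✓), payload 111111.
Byte 4: 0x93 = 10010011 (10xxxxxx ✓), payload 010011.
Concatenate: 011111000111111010011 = 0xF8FD3 (21 bits → U+F8FD3).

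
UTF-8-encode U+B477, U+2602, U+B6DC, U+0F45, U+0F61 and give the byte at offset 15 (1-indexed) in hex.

0xA1

1-indexed offset 15 is 0-indexed offset 14.
U+B477 → 3-byte form EB 91 B7 at offsets 0–2.
U+2602 → 3-byte form E2 98 82 at offsets 3–5.
U+B6DC → 3-byte form EB 9B 9C at offsets 6–8.
U+0F45 → 3-byte form E0 BD 85 at offsets 9–11.
U+0F61 → 3-byte form E0 BD A1 at offsets 12–14.
Offset 14 falls in char 5's range; it's byte 3 of E0 BD A1 = 0xA1.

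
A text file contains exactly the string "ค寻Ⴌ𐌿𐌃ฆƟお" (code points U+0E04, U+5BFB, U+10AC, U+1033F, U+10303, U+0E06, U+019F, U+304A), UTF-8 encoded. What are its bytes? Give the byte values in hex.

U+0E04: 3-byte form → E0 B8 84.
U+5BFB: 3-byte form → E5 AF BB.
U+10AC: 3-byte form → E1 82 AC.
U+1033F: 4-byte form → F0 90 8C BF.
U+10303: 4-byte form → F0 90 8C 83.
U+0E06: 3-byte form → E0 B8 86.
U+019F: 2-byte form → C6 9F.
U+304A: 3-byte form → E3 81 8A.
Concatenated (25 bytes): E0 B8 84 E5 AF BB E1 82 AC F0 90 8C BF F0 90 8C 83 E0 B8 86 C6 9F E3 81 8A.

E0 B8 84 E5 AF BB E1 82 AC F0 90 8C BF F0 90 8C 83 E0 B8 86 C6 9F E3 81 8A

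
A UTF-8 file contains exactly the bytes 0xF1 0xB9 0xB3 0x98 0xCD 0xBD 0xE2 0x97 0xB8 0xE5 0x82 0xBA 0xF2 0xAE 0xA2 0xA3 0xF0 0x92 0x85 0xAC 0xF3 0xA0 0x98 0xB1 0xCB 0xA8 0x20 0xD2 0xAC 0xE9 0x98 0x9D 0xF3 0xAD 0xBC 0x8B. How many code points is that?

Byte at offset 0: 0xF1 = 11110001 → 4-byte char (#1). Advance 4.
Byte at offset 4: 0xCD = 11001101 → 2-byte char (#2). Advance 2.
Byte at offset 6: 0xE2 = 11100010 → 3-byte char (#3). Advance 3.
Byte at offset 9: 0xE5 = 11100101 → 3-byte char (#4). Advance 3.
Byte at offset 12: 0xF2 = 11110010 → 4-byte char (#5). Advance 4.
Byte at offset 16: 0xF0 = 11110000 → 4-byte char (#6). Advance 4.
Byte at offset 20: 0xF3 = 11110011 → 4-byte char (#7). Advance 4.
Byte at offset 24: 0xCB = 11001011 → 2-byte char (#8). Advance 2.
Byte at offset 26: 0x20 = 00100000 → 1-byte char (#9). Advance 1.
Byte at offset 27: 0xD2 = 11010010 → 2-byte char (#10). Advance 2.
Byte at offset 29: 0xE9 = 11101001 → 3-byte char (#11). Advance 3.
Byte at offset 32: 0xF3 = 11110011 → 4-byte char (#12). Advance 4.
Reached end at offset 36 after 12 code points.

12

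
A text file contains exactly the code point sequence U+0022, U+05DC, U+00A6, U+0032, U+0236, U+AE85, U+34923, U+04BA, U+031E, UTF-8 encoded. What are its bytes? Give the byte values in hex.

U+0022: 1-byte form → 22.
U+05DC: 2-byte form → D7 9C.
U+00A6: 2-byte form → C2 A6.
U+0032: 1-byte form → 32.
U+0236: 2-byte form → C8 B6.
U+AE85: 3-byte form → EA BA 85.
U+34923: 4-byte form → F0 B4 A4 A3.
U+04BA: 2-byte form → D2 BA.
U+031E: 2-byte form → CC 9E.
Concatenated (19 bytes): 22 D7 9C C2 A6 32 C8 B6 EA BA 85 F0 B4 A4 A3 D2 BA CC 9E.

22 D7 9C C2 A6 32 C8 B6 EA BA 85 F0 B4 A4 A3 D2 BA CC 9E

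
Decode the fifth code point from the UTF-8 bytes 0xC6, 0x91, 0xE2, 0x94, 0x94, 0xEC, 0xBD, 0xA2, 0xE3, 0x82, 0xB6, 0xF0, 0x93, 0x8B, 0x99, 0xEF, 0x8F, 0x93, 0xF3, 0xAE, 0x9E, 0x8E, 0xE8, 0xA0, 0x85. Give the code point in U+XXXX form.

Offset 0: leading byte 0xC6 = 11000110 → 2-byte char #1 = C6 91.
Offset 2: leading byte 0xE2 = 11100010 → 3-byte char #2 = E2 94 94.
Offset 5: leading byte 0xEC = 11101100 → 3-byte char #3 = EC BD A2.
Offset 8: leading byte 0xE3 = 11100011 → 3-byte char #4 = E3 82 B6.
Offset 11: leading byte 0xF0 = 11110000 → 4-byte char #5 = F0 93 8B 99.
Leading byte 0xF0 = 11110000 matches 11110xxx → 4-byte sequence.
Byte 1: 0xF0 = 11110000, payload 000 (3 bits).
Byte 2: 0x93 = 10010011 (10xxxxxx ✓), payload 010011.
Byte 3: 0x8B = 10001011 (10xxxxxx ✓), payload 001011.
Byte 4: 0x99 = 10011001 (10xxxxxx ✓), payload 011001.
Concatenate: 000010011001011011001 = 0x132D9 (21 bits → U+132D9).

U+132D9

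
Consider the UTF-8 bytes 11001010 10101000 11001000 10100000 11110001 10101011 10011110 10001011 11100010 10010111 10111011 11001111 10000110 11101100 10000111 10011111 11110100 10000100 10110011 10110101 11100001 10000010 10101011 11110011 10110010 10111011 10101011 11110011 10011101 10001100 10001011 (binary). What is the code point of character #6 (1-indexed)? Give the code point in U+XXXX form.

U+C1DF

Offset 0: leading byte 0xCA = 11001010 → 2-byte char #1 = CA A8.
Offset 2: leading byte 0xC8 = 11001000 → 2-byte char #2 = C8 A0.
Offset 4: leading byte 0xF1 = 11110001 → 4-byte char #3 = F1 AB 9E 8B.
Offset 8: leading byte 0xE2 = 11100010 → 3-byte char #4 = E2 97 BB.
Offset 11: leading byte 0xCF = 11001111 → 2-byte char #5 = CF 86.
Offset 13: leading byte 0xEC = 11101100 → 3-byte char #6 = EC 87 9F.
Leading byte 0xEC = 11101100 matches 1110xxxx → 3-byte sequence.
Byte 1: 0xEC = 11101100, payload 1100 (4 bits).
Byte 2: 0x87 = 10000111 (10xxxxxx ✓), payload 000111.
Byte 3: 0x9F = 10011111 (10xxxxxx ✓), payload 011111.
Concatenate: 1100000111011111 = 0xC1DF (16 bits → U+C1DF).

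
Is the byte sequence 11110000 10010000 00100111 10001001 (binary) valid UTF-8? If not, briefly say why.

invalid (non-continuation byte where continuation expected)

Leading byte 0xF0 = 11110000 → 4-byte form.
Byte 3 is 0x27 = 00100111, which is not 10xxxxxx — expected a continuation byte.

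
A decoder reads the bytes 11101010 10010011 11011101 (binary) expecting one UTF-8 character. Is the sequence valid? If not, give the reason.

invalid (non-continuation byte where continuation expected)

Leading byte 0xEA = 11101010 → 3-byte form.
Byte 3 is 0xDD = 11011101, which is not 10xxxxxx — expected a continuation byte.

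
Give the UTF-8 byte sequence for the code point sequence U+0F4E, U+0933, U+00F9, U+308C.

U+0F4E: 3-byte form → E0 BD 8E.
U+0933: 3-byte form → E0 A4 B3.
U+00F9: 2-byte form → C3 B9.
U+308C: 3-byte form → E3 82 8C.
Concatenated (11 bytes): E0 BD 8E E0 A4 B3 C3 B9 E3 82 8C.

E0 BD 8E E0 A4 B3 C3 B9 E3 82 8C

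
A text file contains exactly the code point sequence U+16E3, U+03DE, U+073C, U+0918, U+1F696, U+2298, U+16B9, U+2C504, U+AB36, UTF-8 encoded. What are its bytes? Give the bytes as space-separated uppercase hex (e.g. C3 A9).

E1 9B A3 CF 9E DC BC E0 A4 98 F0 9F 9A 96 E2 8A 98 E1 9A B9 F0 AC 94 84 EA AC B6

U+16E3: 3-byte form → E1 9B A3.
U+03DE: 2-byte form → CF 9E.
U+073C: 2-byte form → DC BC.
U+0918: 3-byte form → E0 A4 98.
U+1F696: 4-byte form → F0 9F 9A 96.
U+2298: 3-byte form → E2 8A 98.
U+16B9: 3-byte form → E1 9A B9.
U+2C504: 4-byte form → F0 AC 94 84.
U+AB36: 3-byte form → EA AC B6.
Concatenated (27 bytes): E1 9B A3 CF 9E DC BC E0 A4 98 F0 9F 9A 96 E2 8A 98 E1 9A B9 F0 AC 94 84 EA AC B6.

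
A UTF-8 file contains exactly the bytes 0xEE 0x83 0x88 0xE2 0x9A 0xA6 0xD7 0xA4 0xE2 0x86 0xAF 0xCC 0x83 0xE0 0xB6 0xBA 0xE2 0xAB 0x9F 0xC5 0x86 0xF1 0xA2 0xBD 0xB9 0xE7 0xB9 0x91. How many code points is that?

Byte at offset 0: 0xEE = 11101110 → 3-byte char (#1). Advance 3.
Byte at offset 3: 0xE2 = 11100010 → 3-byte char (#2). Advance 3.
Byte at offset 6: 0xD7 = 11010111 → 2-byte char (#3). Advance 2.
Byte at offset 8: 0xE2 = 11100010 → 3-byte char (#4). Advance 3.
Byte at offset 11: 0xCC = 11001100 → 2-byte char (#5). Advance 2.
Byte at offset 13: 0xE0 = 11100000 → 3-byte char (#6). Advance 3.
Byte at offset 16: 0xE2 = 11100010 → 3-byte char (#7). Advance 3.
Byte at offset 19: 0xC5 = 11000101 → 2-byte char (#8). Advance 2.
Byte at offset 21: 0xF1 = 11110001 → 4-byte char (#9). Advance 4.
Byte at offset 25: 0xE7 = 11100111 → 3-byte char (#10). Advance 3.
Reached end at offset 28 after 10 code points.

10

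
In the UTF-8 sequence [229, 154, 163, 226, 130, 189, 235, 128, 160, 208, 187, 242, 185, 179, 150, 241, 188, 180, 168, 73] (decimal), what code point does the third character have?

U+B020

Offset 0: leading byte 0xE5 = 11100101 → 3-byte char #1 = E5 9A A3.
Offset 3: leading byte 0xE2 = 11100010 → 3-byte char #2 = E2 82 BD.
Offset 6: leading byte 0xEB = 11101011 → 3-byte char #3 = EB 80 A0.
Leading byte 0xEB = 11101011 matches 1110xxxx → 3-byte sequence.
Byte 1: 0xEB = 11101011, payload 1011 (4 bits).
Byte 2: 0x80 = 10000000 (10xxxxxx ✓), payload 000000.
Byte 3: 0xA0 = 10100000 (10xxxxxx ✓), payload 100000.
Concatenate: 1011000000100000 = 0xB020 (16 bits → U+B020).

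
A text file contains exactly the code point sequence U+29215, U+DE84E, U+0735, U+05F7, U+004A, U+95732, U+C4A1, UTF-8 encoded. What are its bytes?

F0 A9 88 95 F3 9E A1 8E DC B5 D7 B7 4A F2 95 9C B2 EC 92 A1

U+29215: 4-byte form → F0 A9 88 95.
U+DE84E: 4-byte form → F3 9E A1 8E.
U+0735: 2-byte form → DC B5.
U+05F7: 2-byte form → D7 B7.
U+004A: 1-byte form → 4A.
U+95732: 4-byte form → F2 95 9C B2.
U+C4A1: 3-byte form → EC 92 A1.
Concatenated (20 bytes): F0 A9 88 95 F3 9E A1 8E DC B5 D7 B7 4A F2 95 9C B2 EC 92 A1.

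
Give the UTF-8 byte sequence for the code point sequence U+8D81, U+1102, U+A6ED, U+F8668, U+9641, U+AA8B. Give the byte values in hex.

U+8D81: 3-byte form → E8 B6 81.
U+1102: 3-byte form → E1 84 82.
U+A6ED: 3-byte form → EA 9B AD.
U+F8668: 4-byte form → F3 B8 99 A8.
U+9641: 3-byte form → E9 99 81.
U+AA8B: 3-byte form → EA AA 8B.
Concatenated (19 bytes): E8 B6 81 E1 84 82 EA 9B AD F3 B8 99 A8 E9 99 81 EA AA 8B.

E8 B6 81 E1 84 82 EA 9B AD F3 B8 99 A8 E9 99 81 EA AA 8B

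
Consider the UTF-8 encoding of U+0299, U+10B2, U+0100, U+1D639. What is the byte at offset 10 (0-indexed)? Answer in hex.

0xB9

U+0299 → 2-byte form CA 99 at offsets 0–1.
U+10B2 → 3-byte form E1 82 B2 at offsets 2–4.
U+0100 → 2-byte form C4 80 at offsets 5–6.
U+1D639 → 4-byte form F0 9D 98 B9 at offsets 7–10.
Offset 10 falls in char 4's range; it's byte 4 of F0 9D 98 B9 = 0xB9.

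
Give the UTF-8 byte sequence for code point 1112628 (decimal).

U+10FA34 = 0x10FA34 = 1112628 decimal. In range U+10000–U+10FFFF → 4-byte form: 11110xxx 10xxxxxx 10xxxxxx 10xxxxxx.
Binary (21 bits): 100001111101000110100.
Split 3+6+6+6: 100 | 001111 | 101000 | 110100.
Byte 1: 11110100 = 0xF4.
Byte 2: 10001111 = 0x8F.
Byte 3: 10101000 = 0xA8.
Byte 4: 10110100 = 0xB4.

F4 8F A8 B4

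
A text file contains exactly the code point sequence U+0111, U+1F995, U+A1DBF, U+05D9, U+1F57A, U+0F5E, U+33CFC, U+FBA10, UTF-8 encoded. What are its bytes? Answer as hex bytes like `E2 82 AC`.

C4 91 F0 9F A6 95 F2 A1 B6 BF D7 99 F0 9F 95 BA E0 BD 9E F0 B3 B3 BC F3 BB A8 90

U+0111: 2-byte form → C4 91.
U+1F995: 4-byte form → F0 9F A6 95.
U+A1DBF: 4-byte form → F2 A1 B6 BF.
U+05D9: 2-byte form → D7 99.
U+1F57A: 4-byte form → F0 9F 95 BA.
U+0F5E: 3-byte form → E0 BD 9E.
U+33CFC: 4-byte form → F0 B3 B3 BC.
U+FBA10: 4-byte form → F3 BB A8 90.
Concatenated (27 bytes): C4 91 F0 9F A6 95 F2 A1 B6 BF D7 99 F0 9F 95 BA E0 BD 9E F0 B3 B3 BC F3 BB A8 90.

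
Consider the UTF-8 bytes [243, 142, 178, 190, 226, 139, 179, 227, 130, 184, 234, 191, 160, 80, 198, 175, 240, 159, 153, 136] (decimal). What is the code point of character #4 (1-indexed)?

Offset 0: leading byte 0xF3 = 11110011 → 4-byte char #1 = F3 8E B2 BE.
Offset 4: leading byte 0xE2 = 11100010 → 3-byte char #2 = E2 8B B3.
Offset 7: leading byte 0xE3 = 11100011 → 3-byte char #3 = E3 82 B8.
Offset 10: leading byte 0xEA = 11101010 → 3-byte char #4 = EA BF A0.
Leading byte 0xEA = 11101010 matches 1110xxxx → 3-byte sequence.
Byte 1: 0xEA = 11101010, payload 1010 (4 bits).
Byte 2: 0xBF = 10111111 (10xxxxxx ✓), payload 111111.
Byte 3: 0xA0 = 10100000 (10xxxxxx ✓), payload 100000.
Concatenate: 1010111111100000 = 0xAFE0 (16 bits → U+AFE0).

U+AFE0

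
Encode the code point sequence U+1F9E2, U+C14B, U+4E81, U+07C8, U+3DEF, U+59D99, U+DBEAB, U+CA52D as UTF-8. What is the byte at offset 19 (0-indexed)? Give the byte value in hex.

U+1F9E2 → 4-byte form F0 9F A7 A2 at offsets 0–3.
U+C14B → 3-byte form EC 85 8B at offsets 4–6.
U+4E81 → 3-byte form E4 BA 81 at offsets 7–9.
U+07C8 → 2-byte form DF 88 at offsets 10–11.
U+3DEF → 3-byte form E3 B7 AF at offsets 12–14.
U+59D99 → 4-byte form F1 99 B6 99 at offsets 15–18.
U+DBEAB → 4-byte form F3 9B BA AB at offsets 19–22.
Offset 19 falls in char 7's range; it's byte 1 of F3 9B BA AB = 0xF3.

0xF3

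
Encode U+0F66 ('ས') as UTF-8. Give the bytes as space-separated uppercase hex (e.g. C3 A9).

E0 BD A6

U+0F66 = 0xF66 = 3942 decimal. In range U+0800–U+FFFF → 3-byte form: 1110xxxx 10xxxxxx 10xxxxxx.
Binary (16 bits): 0000111101100110.
Split 4+6+6: 0000 | 111101 | 100110.
Byte 1: 11100000 = 0xE0.
Byte 2: 10111101 = 0xBD.
Byte 3: 10100110 = 0xA6.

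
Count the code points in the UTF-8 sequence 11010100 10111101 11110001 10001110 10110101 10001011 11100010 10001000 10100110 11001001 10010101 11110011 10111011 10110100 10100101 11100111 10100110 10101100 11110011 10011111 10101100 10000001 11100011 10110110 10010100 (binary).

Byte at offset 0: 0xD4 = 11010100 → 2-byte char (#1). Advance 2.
Byte at offset 2: 0xF1 = 11110001 → 4-byte char (#2). Advance 4.
Byte at offset 6: 0xE2 = 11100010 → 3-byte char (#3). Advance 3.
Byte at offset 9: 0xC9 = 11001001 → 2-byte char (#4). Advance 2.
Byte at offset 11: 0xF3 = 11110011 → 4-byte char (#5). Advance 4.
Byte at offset 15: 0xE7 = 11100111 → 3-byte char (#6). Advance 3.
Byte at offset 18: 0xF3 = 11110011 → 4-byte char (#7). Advance 4.
Byte at offset 22: 0xE3 = 11100011 → 3-byte char (#8). Advance 3.
Reached end at offset 25 after 8 code points.

8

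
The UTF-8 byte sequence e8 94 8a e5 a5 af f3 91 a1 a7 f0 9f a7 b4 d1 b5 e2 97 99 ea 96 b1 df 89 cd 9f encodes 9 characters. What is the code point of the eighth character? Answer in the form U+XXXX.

Offset 0: leading byte 0xE8 = 11101000 → 3-byte char #1 = E8 94 8A.
Offset 3: leading byte 0xE5 = 11100101 → 3-byte char #2 = E5 A5 AF.
Offset 6: leading byte 0xF3 = 11110011 → 4-byte char #3 = F3 91 A1 A7.
Offset 10: leading byte 0xF0 = 11110000 → 4-byte char #4 = F0 9F A7 B4.
Offset 14: leading byte 0xD1 = 11010001 → 2-byte char #5 = D1 B5.
Offset 16: leading byte 0xE2 = 11100010 → 3-byte char #6 = E2 97 99.
Offset 19: leading byte 0xEA = 11101010 → 3-byte char #7 = EA 96 B1.
Offset 22: leading byte 0xDF = 11011111 → 2-byte char #8 = DF 89.
Leading byte 0xDF = 11011111 matches 110xxxxx → 2-byte sequence.
Byte 1: 0xDF = 11011111, payload 11111 (5 bits).
Byte 2: 0x89 = 10001001 (10xxxxxx ✓), payload 001001.
Concatenate: 11111001001 = 0x7C9 (11 bits → U+07C9).

U+07C9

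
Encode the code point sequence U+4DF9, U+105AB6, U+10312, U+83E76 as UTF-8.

U+4DF9: 3-byte form → E4 B7 B9.
U+105AB6: 4-byte form → F4 85 AA B6.
U+10312: 4-byte form → F0 90 8C 92.
U+83E76: 4-byte form → F2 83 B9 B6.
Concatenated (15 bytes): E4 B7 B9 F4 85 AA B6 F0 90 8C 92 F2 83 B9 B6.

E4 B7 B9 F4 85 AA B6 F0 90 8C 92 F2 83 B9 B6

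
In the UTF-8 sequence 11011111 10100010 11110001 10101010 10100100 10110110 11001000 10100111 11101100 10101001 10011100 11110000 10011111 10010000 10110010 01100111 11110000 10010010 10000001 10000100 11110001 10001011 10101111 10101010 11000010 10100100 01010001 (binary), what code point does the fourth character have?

U+CA5C

Offset 0: leading byte 0xDF = 11011111 → 2-byte char #1 = DF A2.
Offset 2: leading byte 0xF1 = 11110001 → 4-byte char #2 = F1 AA A4 B6.
Offset 6: leading byte 0xC8 = 11001000 → 2-byte char #3 = C8 A7.
Offset 8: leading byte 0xEC = 11101100 → 3-byte char #4 = EC A9 9C.
Leading byte 0xEC = 11101100 matches 1110xxxx → 3-byte sequence.
Byte 1: 0xEC = 11101100, payload 1100 (4 bits).
Byte 2: 0xA9 = 10101001 (10xxxxxx ✓), payload 101001.
Byte 3: 0x9C = 10011100 (10xxxxxx ✓), payload 011100.
Concatenate: 1100101001011100 = 0xCA5C (16 bits → U+CA5C).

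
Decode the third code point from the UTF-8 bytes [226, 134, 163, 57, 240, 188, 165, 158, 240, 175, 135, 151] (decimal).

U+3C95E

Offset 0: leading byte 0xE2 = 11100010 → 3-byte char #1 = E2 86 A3.
Offset 3: leading byte 0x39 = 00111001 → 1-byte char #2 = 39.
Offset 4: leading byte 0xF0 = 11110000 → 4-byte char #3 = F0 BC A5 9E.
Leading byte 0xF0 = 11110000 matches 11110xxx → 4-byte sequence.
Byte 1: 0xF0 = 11110000, payload 000 (3 bits).
Byte 2: 0xBC = 10111100 (10xxxxxx ✓), payload 111100.
Byte 3: 0xA5 = 10100101 (10xxxxxx ✓), payload 100101.
Byte 4: 0x9E = 10011110 (10xxxxxx ✓), payload 011110.
Concatenate: 000111100100101011110 = 0x3C95E (21 bits → U+3C95E).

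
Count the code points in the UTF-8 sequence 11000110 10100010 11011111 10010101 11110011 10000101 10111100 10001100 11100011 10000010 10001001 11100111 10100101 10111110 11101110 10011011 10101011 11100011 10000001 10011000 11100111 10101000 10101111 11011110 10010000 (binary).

Byte at offset 0: 0xC6 = 11000110 → 2-byte char (#1). Advance 2.
Byte at offset 2: 0xDF = 11011111 → 2-byte char (#2). Advance 2.
Byte at offset 4: 0xF3 = 11110011 → 4-byte char (#3). Advance 4.
Byte at offset 8: 0xE3 = 11100011 → 3-byte char (#4). Advance 3.
Byte at offset 11: 0xE7 = 11100111 → 3-byte char (#5). Advance 3.
Byte at offset 14: 0xEE = 11101110 → 3-byte char (#6). Advance 3.
Byte at offset 17: 0xE3 = 11100011 → 3-byte char (#7). Advance 3.
Byte at offset 20: 0xE7 = 11100111 → 3-byte char (#8). Advance 3.
Byte at offset 23: 0xDE = 11011110 → 2-byte char (#9). Advance 2.
Reached end at offset 25 after 9 code points.

9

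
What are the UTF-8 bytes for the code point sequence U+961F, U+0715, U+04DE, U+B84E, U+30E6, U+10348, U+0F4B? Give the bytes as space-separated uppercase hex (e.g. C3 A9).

U+961F: 3-byte form → E9 98 9F.
U+0715: 2-byte form → DC 95.
U+04DE: 2-byte form → D3 9E.
U+B84E: 3-byte form → EB A1 8E.
U+30E6: 3-byte form → E3 83 A6.
U+10348: 4-byte form → F0 90 8D 88.
U+0F4B: 3-byte form → E0 BD 8B.
Concatenated (20 bytes): E9 98 9F DC 95 D3 9E EB A1 8E E3 83 A6 F0 90 8D 88 E0 BD 8B.

E9 98 9F DC 95 D3 9E EB A1 8E E3 83 A6 F0 90 8D 88 E0 BD 8B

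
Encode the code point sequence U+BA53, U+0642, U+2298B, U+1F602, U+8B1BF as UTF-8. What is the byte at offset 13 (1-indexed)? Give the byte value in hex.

0x82

1-indexed offset 13 is 0-indexed offset 12.
U+BA53 → 3-byte form EB A9 93 at offsets 0–2.
U+0642 → 2-byte form D9 82 at offsets 3–4.
U+2298B → 4-byte form F0 A2 A6 8B at offsets 5–8.
U+1F602 → 4-byte form F0 9F 98 82 at offsets 9–12.
Offset 12 falls in char 4's range; it's byte 4 of F0 9F 98 82 = 0x82.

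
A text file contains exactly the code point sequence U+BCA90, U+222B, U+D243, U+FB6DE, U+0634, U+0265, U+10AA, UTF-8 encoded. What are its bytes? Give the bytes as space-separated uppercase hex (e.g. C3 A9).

F2 BC AA 90 E2 88 AB ED 89 83 F3 BB 9B 9E D8 B4 C9 A5 E1 82 AA

U+BCA90: 4-byte form → F2 BC AA 90.
U+222B: 3-byte form → E2 88 AB.
U+D243: 3-byte form → ED 89 83.
U+FB6DE: 4-byte form → F3 BB 9B 9E.
U+0634: 2-byte form → D8 B4.
U+0265: 2-byte form → C9 A5.
U+10AA: 3-byte form → E1 82 AA.
Concatenated (21 bytes): F2 BC AA 90 E2 88 AB ED 89 83 F3 BB 9B 9E D8 B4 C9 A5 E1 82 AA.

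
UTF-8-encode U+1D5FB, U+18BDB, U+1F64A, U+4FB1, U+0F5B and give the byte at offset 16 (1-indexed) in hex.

0xE0

1-indexed offset 16 is 0-indexed offset 15.
U+1D5FB → 4-byte form F0 9D 97 BB at offsets 0–3.
U+18BDB → 4-byte form F0 98 AF 9B at offsets 4–7.
U+1F64A → 4-byte form F0 9F 99 8A at offsets 8–11.
U+4FB1 → 3-byte form E4 BE B1 at offsets 12–14.
U+0F5B → 3-byte form E0 BD 9B at offsets 15–17.
Offset 15 falls in char 5's range; it's byte 1 of E0 BD 9B = 0xE0.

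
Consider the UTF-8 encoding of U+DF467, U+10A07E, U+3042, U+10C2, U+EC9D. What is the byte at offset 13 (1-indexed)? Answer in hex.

0x83

1-indexed offset 13 is 0-indexed offset 12.
U+DF467 → 4-byte form F3 9F 91 A7 at offsets 0–3.
U+10A07E → 4-byte form F4 8A 81 BE at offsets 4–7.
U+3042 → 3-byte form E3 81 82 at offsets 8–10.
U+10C2 → 3-byte form E1 83 82 at offsets 11–13.
Offset 12 falls in char 4's range; it's byte 2 of E1 83 82 = 0x83.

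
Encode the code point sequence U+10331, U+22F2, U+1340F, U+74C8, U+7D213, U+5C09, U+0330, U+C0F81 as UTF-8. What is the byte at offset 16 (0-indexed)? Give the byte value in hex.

0x88

U+10331 → 4-byte form F0 90 8C B1 at offsets 0–3.
U+22F2 → 3-byte form E2 8B B2 at offsets 4–6.
U+1340F → 4-byte form F0 93 90 8F at offsets 7–10.
U+74C8 → 3-byte form E7 93 88 at offsets 11–13.
U+7D213 → 4-byte form F1 BD 88 93 at offsets 14–17.
Offset 16 falls in char 5's range; it's byte 3 of F1 BD 88 93 = 0x88.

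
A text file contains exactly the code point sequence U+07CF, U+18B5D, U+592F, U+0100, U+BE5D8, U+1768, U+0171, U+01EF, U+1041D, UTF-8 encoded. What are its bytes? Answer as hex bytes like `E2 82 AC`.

U+07CF: 2-byte form → DF 8F.
U+18B5D: 4-byte form → F0 98 AD 9D.
U+592F: 3-byte form → E5 A4 AF.
U+0100: 2-byte form → C4 80.
U+BE5D8: 4-byte form → F2 BE 97 98.
U+1768: 3-byte form → E1 9D A8.
U+0171: 2-byte form → C5 B1.
U+01EF: 2-byte form → C7 AF.
U+1041D: 4-byte form → F0 90 90 9D.
Concatenated (26 bytes): DF 8F F0 98 AD 9D E5 A4 AF C4 80 F2 BE 97 98 E1 9D A8 C5 B1 C7 AF F0 90 90 9D.

DF 8F F0 98 AD 9D E5 A4 AF C4 80 F2 BE 97 98 E1 9D A8 C5 B1 C7 AF F0 90 90 9D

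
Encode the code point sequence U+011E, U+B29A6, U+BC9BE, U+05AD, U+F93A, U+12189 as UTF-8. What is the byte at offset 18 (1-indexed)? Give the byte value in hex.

0x86

1-indexed offset 18 is 0-indexed offset 17.
U+011E → 2-byte form C4 9E at offsets 0–1.
U+B29A6 → 4-byte form F2 B2 A6 A6 at offsets 2–5.
U+BC9BE → 4-byte form F2 BC A6 BE at offsets 6–9.
U+05AD → 2-byte form D6 AD at offsets 10–11.
U+F93A → 3-byte form EF A4 BA at offsets 12–14.
U+12189 → 4-byte form F0 92 86 89 at offsets 15–18.
Offset 17 falls in char 6's range; it's byte 3 of F0 92 86 89 = 0x86.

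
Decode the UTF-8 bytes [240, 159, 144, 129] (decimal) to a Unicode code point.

U+1F401

Leading byte 0xF0 = 11110000 matches 11110xxx → 4-byte sequence.
Byte 1: 0xF0 = 11110000, payload 000 (3 bits).
Byte 2: 0x9F = 10011111 (10xxxxxx ✓), payload 011111.
Byte 3: 0x90 = 10010000 (10xxxxxx ✓), payload 010000.
Byte 4: 0x81 = 10000001 (10xxxxxx ✓), payload 000001.
Concatenate: 000011111010000000001 = 0x1F401 (21 bits → U+1F401).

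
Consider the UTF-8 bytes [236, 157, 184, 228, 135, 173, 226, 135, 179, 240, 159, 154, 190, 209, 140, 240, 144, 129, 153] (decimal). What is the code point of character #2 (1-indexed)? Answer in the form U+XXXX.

Offset 0: leading byte 0xEC = 11101100 → 3-byte char #1 = EC 9D B8.
Offset 3: leading byte 0xE4 = 11100100 → 3-byte char #2 = E4 87 AD.
Leading byte 0xE4 = 11100100 matches 1110xxxx → 3-byte sequence.
Byte 1: 0xE4 = 11100100, payload 0100 (4 bits).
Byte 2: 0x87 = 10000111 (10xxxxxx ✓), payload 000111.
Byte 3: 0xAD = 10101101 (10xxxxxx ✓), payload 101101.
Concatenate: 0100000111101101 = 0x41ED (16 bits → U+41ED).

U+41ED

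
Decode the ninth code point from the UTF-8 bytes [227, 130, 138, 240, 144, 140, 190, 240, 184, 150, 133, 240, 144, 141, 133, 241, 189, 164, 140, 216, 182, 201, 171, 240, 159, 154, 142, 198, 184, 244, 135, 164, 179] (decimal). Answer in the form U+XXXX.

U+01B8

Offset 0: leading byte 0xE3 = 11100011 → 3-byte char #1 = E3 82 8A.
Offset 3: leading byte 0xF0 = 11110000 → 4-byte char #2 = F0 90 8C BE.
Offset 7: leading byte 0xF0 = 11110000 → 4-byte char #3 = F0 B8 96 85.
Offset 11: leading byte 0xF0 = 11110000 → 4-byte char #4 = F0 90 8D 85.
Offset 15: leading byte 0xF1 = 11110001 → 4-byte char #5 = F1 BD A4 8C.
Offset 19: leading byte 0xD8 = 11011000 → 2-byte char #6 = D8 B6.
Offset 21: leading byte 0xC9 = 11001001 → 2-byte char #7 = C9 AB.
Offset 23: leading byte 0xF0 = 11110000 → 4-byte char #8 = F0 9F 9A 8E.
Offset 27: leading byte 0xC6 = 11000110 → 2-byte char #9 = C6 B8.
Leading byte 0xC6 = 11000110 matches 110xxxxx → 2-byte sequence.
Byte 1: 0xC6 = 11000110, payload 00110 (5 bits).
Byte 2: 0xB8 = 10111000 (10xxxxxx ✓), payload 111000.
Concatenate: 00110111000 = 0x1B8 (11 bits → U+01B8).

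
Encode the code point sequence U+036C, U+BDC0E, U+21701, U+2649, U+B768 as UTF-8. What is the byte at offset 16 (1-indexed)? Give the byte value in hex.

1-indexed offset 16 is 0-indexed offset 15.
U+036C → 2-byte form CD AC at offsets 0–1.
U+BDC0E → 4-byte form F2 BD B0 8E at offsets 2–5.
U+21701 → 4-byte form F0 A1 9C 81 at offsets 6–9.
U+2649 → 3-byte form E2 99 89 at offsets 10–12.
U+B768 → 3-byte form EB 9D A8 at offsets 13–15.
Offset 15 falls in char 5's range; it's byte 3 of EB 9D A8 = 0xA8.

0xA8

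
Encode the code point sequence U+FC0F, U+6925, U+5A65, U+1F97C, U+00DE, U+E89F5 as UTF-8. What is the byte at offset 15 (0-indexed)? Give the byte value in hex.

0xF3

U+FC0F → 3-byte form EF B0 8F at offsets 0–2.
U+6925 → 3-byte form E6 A4 A5 at offsets 3–5.
U+5A65 → 3-byte form E5 A9 A5 at offsets 6–8.
U+1F97C → 4-byte form F0 9F A5 BC at offsets 9–12.
U+00DE → 2-byte form C3 9E at offsets 13–14.
U+E89F5 → 4-byte form F3 A8 A7 B5 at offsets 15–18.
Offset 15 falls in char 6's range; it's byte 1 of F3 A8 A7 B5 = 0xF3.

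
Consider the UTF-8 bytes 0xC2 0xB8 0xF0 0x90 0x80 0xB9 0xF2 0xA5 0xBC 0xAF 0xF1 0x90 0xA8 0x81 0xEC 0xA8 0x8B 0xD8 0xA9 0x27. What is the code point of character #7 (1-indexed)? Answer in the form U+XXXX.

Offset 0: leading byte 0xC2 = 11000010 → 2-byte char #1 = C2 B8.
Offset 2: leading byte 0xF0 = 11110000 → 4-byte char #2 = F0 90 80 B9.
Offset 6: leading byte 0xF2 = 11110010 → 4-byte char #3 = F2 A5 BC AF.
Offset 10: leading byte 0xF1 = 11110001 → 4-byte char #4 = F1 90 A8 81.
Offset 14: leading byte 0xEC = 11101100 → 3-byte char #5 = EC A8 8B.
Offset 17: leading byte 0xD8 = 11011000 → 2-byte char #6 = D8 A9.
Offset 19: leading byte 0x27 = 00100111 → 1-byte char #7 = 27.
Leading byte 0x27 = 00100111 matches 0xxxxxxx → 1-byte sequence.
Byte 1: 0x27 = 00100111, payload 0100111 (7 bits).
Concatenate: 0100111 = 0x27 (7 bits → U+0027).

U+0027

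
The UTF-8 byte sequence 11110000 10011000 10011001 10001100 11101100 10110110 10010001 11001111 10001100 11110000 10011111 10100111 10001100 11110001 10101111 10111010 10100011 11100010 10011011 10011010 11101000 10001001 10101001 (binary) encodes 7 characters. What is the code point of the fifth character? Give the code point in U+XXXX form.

U+6FEA3

Offset 0: leading byte 0xF0 = 11110000 → 4-byte char #1 = F0 98 99 8C.
Offset 4: leading byte 0xEC = 11101100 → 3-byte char #2 = EC B6 91.
Offset 7: leading byte 0xCF = 11001111 → 2-byte char #3 = CF 8C.
Offset 9: leading byte 0xF0 = 11110000 → 4-byte char #4 = F0 9F A7 8C.
Offset 13: leading byte 0xF1 = 11110001 → 4-byte char #5 = F1 AF BA A3.
Leading byte 0xF1 = 11110001 matches 11110xxx → 4-byte sequence.
Byte 1: 0xF1 = 11110001, payload 001 (3 bits).
Byte 2: 0xAF = 10101111 (10xxxxxx ✓), payload 101111.
Byte 3: 0xBA = 10111010 (10xxxxxx ✓), payload 111010.
Byte 4: 0xA3 = 10100011 (10xxxxxx ✓), payload 100011.
Concatenate: 001101111111010100011 = 0x6FEA3 (21 bits → U+6FEA3).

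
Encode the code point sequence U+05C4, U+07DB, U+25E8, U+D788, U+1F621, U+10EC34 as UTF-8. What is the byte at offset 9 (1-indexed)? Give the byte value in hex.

0x9E

1-indexed offset 9 is 0-indexed offset 8.
U+05C4 → 2-byte form D7 84 at offsets 0–1.
U+07DB → 2-byte form DF 9B at offsets 2–3.
U+25E8 → 3-byte form E2 97 A8 at offsets 4–6.
U+D788 → 3-byte form ED 9E 88 at offsets 7–9.
Offset 8 falls in char 4's range; it's byte 2 of ED 9E 88 = 0x9E.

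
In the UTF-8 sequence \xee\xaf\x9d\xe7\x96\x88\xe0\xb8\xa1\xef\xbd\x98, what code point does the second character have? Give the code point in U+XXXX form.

U+7588

Offset 0: leading byte 0xEE = 11101110 → 3-byte char #1 = EE AF 9D.
Offset 3: leading byte 0xE7 = 11100111 → 3-byte char #2 = E7 96 88.
Leading byte 0xE7 = 11100111 matches 1110xxxx → 3-byte sequence.
Byte 1: 0xE7 = 11100111, payload 0111 (4 bits).
Byte 2: 0x96 = 10010110 (10xxxxxx ✓), payload 010110.
Byte 3: 0x88 = 10001000 (10xxxxxx ✓), payload 001000.
Concatenate: 0111010110001000 = 0x7588 (16 bits → U+7588).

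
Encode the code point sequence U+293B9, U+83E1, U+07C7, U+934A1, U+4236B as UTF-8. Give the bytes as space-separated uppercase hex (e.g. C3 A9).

F0 A9 8E B9 E8 8F A1 DF 87 F2 93 92 A1 F1 82 8D AB

U+293B9: 4-byte form → F0 A9 8E B9.
U+83E1: 3-byte form → E8 8F A1.
U+07C7: 2-byte form → DF 87.
U+934A1: 4-byte form → F2 93 92 A1.
U+4236B: 4-byte form → F1 82 8D AB.
Concatenated (17 bytes): F0 A9 8E B9 E8 8F A1 DF 87 F2 93 92 A1 F1 82 8D AB.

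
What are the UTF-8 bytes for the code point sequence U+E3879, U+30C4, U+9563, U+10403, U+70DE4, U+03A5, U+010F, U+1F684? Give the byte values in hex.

U+E3879: 4-byte form → F3 A3 A1 B9.
U+30C4: 3-byte form → E3 83 84.
U+9563: 3-byte form → E9 95 A3.
U+10403: 4-byte form → F0 90 90 83.
U+70DE4: 4-byte form → F1 B0 B7 A4.
U+03A5: 2-byte form → CE A5.
U+010F: 2-byte form → C4 8F.
U+1F684: 4-byte form → F0 9F 9A 84.
Concatenated (26 bytes): F3 A3 A1 B9 E3 83 84 E9 95 A3 F0 90 90 83 F1 B0 B7 A4 CE A5 C4 8F F0 9F 9A 84.

F3 A3 A1 B9 E3 83 84 E9 95 A3 F0 90 90 83 F1 B0 B7 A4 CE A5 C4 8F F0 9F 9A 84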